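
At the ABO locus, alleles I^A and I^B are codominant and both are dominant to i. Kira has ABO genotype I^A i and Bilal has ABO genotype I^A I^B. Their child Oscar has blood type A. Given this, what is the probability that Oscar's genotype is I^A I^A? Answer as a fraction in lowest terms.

Cross I^A i × I^A I^B → 1/4 I^A I^A, 1/4 I^A I^B, 1/4 I^A i, 1/4 I^B i.
Type-A genotypes among offspring: I^A I^A (1/4), I^A i (1/4); total 1/2.
P(I^A I^A | type A) = (1/4) / (1/2) = 1/2.

1/2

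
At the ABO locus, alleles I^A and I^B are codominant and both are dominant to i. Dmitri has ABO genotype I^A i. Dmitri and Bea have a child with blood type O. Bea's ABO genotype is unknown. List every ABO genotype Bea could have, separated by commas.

I^A i, I^B i, i i

For each candidate genotype of Bea, check whether crossing it with I^A i can produce every observed child phenotype.
  I^A I^A → possible child types {A} ✗
  I^A I^B → possible child types {A, B, AB} ✗
  I^A i → possible child types {O, A} ✓
  I^B I^B → possible child types {B, AB} ✗
  I^B i → possible child types {O, A, B, AB} ✓
  i i → possible child types {O, A} ✓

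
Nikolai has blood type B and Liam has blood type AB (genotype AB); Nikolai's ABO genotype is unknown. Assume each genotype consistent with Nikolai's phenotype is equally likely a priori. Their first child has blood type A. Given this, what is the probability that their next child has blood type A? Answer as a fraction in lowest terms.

Possible genotypes: Nikolai ∈ {BB, BO}; Liam ∈ {AB}.
Weight each parental genotype pair by prior × P(type-A child):
  BO × AB: posterior weight 1; P(next child type A) = 1/4.
Weighted sum = 1/4.

1/4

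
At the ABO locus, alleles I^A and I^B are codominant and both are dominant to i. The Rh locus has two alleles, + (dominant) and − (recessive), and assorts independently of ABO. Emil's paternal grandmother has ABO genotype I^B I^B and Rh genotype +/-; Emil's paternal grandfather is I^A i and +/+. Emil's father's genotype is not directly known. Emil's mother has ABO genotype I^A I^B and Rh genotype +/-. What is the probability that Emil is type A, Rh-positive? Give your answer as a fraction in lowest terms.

Emil's father's ABO genotype from I^B I^B × I^A i: 1/2 I^A I^B, 1/2 I^B i.
Crossing each possibility with the mother I^A I^B and summing P(type A): 1/2·1/4 + 1/2·1/4 = 1/4.
Similarly for Rh via the father's Rh distribution: P(Rh+) = 7/8.
Independent loci: 1/4 × 7/8 = 7/32.

7/32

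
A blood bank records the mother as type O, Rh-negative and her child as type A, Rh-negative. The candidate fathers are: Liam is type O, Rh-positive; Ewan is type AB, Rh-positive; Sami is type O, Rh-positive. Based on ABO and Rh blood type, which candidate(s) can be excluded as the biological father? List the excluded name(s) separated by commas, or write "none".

A candidate is excluded only if no genotype consistent with his phenotype could produce a type A, Rh-negative child with a type O, Rh-negative mother.
Liam (type O, Rh+): no genotype consistent with that phenotype can produce a type-A Rh- child with a type-O mother.
Sami (type O, Rh+): no genotype consistent with that phenotype can produce a type-A Rh- child with a type-O mother.

Liam, Sami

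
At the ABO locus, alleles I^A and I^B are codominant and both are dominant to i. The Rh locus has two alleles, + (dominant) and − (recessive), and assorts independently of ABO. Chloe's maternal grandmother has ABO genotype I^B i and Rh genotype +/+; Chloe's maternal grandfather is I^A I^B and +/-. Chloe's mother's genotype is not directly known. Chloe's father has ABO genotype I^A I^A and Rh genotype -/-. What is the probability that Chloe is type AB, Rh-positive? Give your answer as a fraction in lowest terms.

3/8

Chloe's mother's ABO genotype from I^B i × I^A I^B: 1/4 I^A I^B, 1/4 I^A i, 1/4 I^B I^B, 1/4 I^B i.
Crossing each possibility with the father I^A I^A and summing P(type AB): 1/4·1/2 + 1/4·0 + 1/4·1 + 1/4·1/2 = 1/2.
Similarly for Rh via the mother's Rh distribution: P(Rh+) = 3/4.
Independent loci: 1/2 × 3/4 = 3/8.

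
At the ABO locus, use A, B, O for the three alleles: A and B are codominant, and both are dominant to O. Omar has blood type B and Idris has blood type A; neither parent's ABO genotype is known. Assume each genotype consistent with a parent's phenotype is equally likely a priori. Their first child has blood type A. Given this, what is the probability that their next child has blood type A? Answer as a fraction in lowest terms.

Possible genotypes: Omar ∈ {BB, BO}; Idris ∈ {AA, AO}.
Weight each parental genotype pair by prior × P(type-A child):
  BO × AA: posterior weight 2/3; P(next child type A) = 1/2.
  BO × AO: posterior weight 1/3; P(next child type A) = 1/4.
Weighted sum = 5/12.

5/12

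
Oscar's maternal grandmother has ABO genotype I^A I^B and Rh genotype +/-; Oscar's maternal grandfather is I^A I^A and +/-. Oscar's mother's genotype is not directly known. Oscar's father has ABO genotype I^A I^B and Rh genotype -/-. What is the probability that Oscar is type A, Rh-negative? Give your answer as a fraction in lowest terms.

Oscar's mother's ABO genotype from I^A I^B × I^A I^A: 1/2 I^A I^A, 1/2 I^A I^B.
Crossing each possibility with the father I^A I^B and summing P(type A): 1/2·1/2 + 1/2·1/4 = 3/8.
Similarly for Rh via the mother's Rh distribution: P(Rh-) = 1/2.
Independent loci: 3/8 × 1/2 = 3/16.

3/16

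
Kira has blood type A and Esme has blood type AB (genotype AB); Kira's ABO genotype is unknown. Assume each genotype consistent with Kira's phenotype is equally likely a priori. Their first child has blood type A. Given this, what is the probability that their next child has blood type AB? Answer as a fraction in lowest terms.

3/8

Possible genotypes: Kira ∈ {AA, AO}; Esme ∈ {AB}.
Weight each parental genotype pair by prior × P(type-A child):
  AA × AB: posterior weight 1/2; P(next child type AB) = 1/2.
  AO × AB: posterior weight 1/2; P(next child type AB) = 1/4.
Weighted sum = 3/8.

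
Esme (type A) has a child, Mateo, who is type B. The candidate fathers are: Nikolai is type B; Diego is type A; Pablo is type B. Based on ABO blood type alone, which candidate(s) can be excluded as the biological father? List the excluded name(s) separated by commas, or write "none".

Diego

A candidate is excluded only if no genotype consistent with his phenotype could produce a type B child with a type A mother.
Diego (type A): no genotype consistent with that phenotype can produce a type-B child with a type-A mother.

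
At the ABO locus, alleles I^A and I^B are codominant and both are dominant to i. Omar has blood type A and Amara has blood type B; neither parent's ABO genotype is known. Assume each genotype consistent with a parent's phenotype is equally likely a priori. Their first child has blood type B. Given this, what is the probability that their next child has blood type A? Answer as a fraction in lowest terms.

1/12

Possible genotypes: Omar ∈ {I^A I^A, I^A i}; Amara ∈ {I^B I^B, I^B i}.
Weight each parental genotype pair by prior × P(type-B child):
  I^A i × I^B I^B: posterior weight 2/3; P(next child type A) = 0.
  I^A i × I^B i: posterior weight 1/3; P(next child type A) = 1/4.
Weighted sum = 1/12.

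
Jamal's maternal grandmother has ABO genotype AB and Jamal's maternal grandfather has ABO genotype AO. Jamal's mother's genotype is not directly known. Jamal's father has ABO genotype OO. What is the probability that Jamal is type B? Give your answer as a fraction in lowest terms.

1/4

Jamal's mother's ABO genotype from AB × AO: 1/4 AA, 1/4 AB, 1/4 AO, 1/4 BO.
Crossing each possibility with the father OO and summing P(type B): 1/4·0 + 1/4·1/2 + 1/4·0 + 1/4·1/2 = 1/4.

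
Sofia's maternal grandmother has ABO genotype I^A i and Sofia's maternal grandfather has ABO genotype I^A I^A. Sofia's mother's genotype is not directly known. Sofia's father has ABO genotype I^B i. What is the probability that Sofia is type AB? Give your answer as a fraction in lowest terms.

Sofia's mother's ABO genotype from I^A i × I^A I^A: 1/2 I^A I^A, 1/2 I^A i.
Crossing each possibility with the father I^B i and summing P(type AB): 1/2·1/2 + 1/2·1/4 = 3/8.

3/8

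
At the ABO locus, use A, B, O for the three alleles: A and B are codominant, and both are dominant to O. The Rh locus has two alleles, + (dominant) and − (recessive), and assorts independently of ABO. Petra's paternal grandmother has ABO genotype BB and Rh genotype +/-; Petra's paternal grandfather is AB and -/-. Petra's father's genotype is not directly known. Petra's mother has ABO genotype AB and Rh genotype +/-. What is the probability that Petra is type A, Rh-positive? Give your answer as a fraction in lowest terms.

5/64

Petra's father's ABO genotype from BB × AB: 1/2 AB, 1/2 BB.
Crossing each possibility with the mother AB and summing P(type A): 1/2·1/4 + 1/2·0 = 1/8.
Similarly for Rh via the father's Rh distribution: P(Rh+) = 5/8.
Independent loci: 1/8 × 5/8 = 5/64.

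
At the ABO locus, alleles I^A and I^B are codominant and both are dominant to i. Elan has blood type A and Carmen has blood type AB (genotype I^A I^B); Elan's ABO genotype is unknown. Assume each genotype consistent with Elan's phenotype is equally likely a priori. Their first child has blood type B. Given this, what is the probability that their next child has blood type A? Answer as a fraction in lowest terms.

1/2

Possible genotypes: Elan ∈ {I^A I^A, I^A i}; Carmen ∈ {I^A I^B}.
Weight each parental genotype pair by prior × P(type-B child):
  I^A i × I^A I^B: posterior weight 1; P(next child type A) = 1/2.
Weighted sum = 1/2.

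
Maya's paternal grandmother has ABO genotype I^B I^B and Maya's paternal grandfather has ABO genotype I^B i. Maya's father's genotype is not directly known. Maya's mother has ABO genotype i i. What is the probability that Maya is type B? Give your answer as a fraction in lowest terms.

3/4

Maya's father's ABO genotype from I^B I^B × I^B i: 1/2 I^B I^B, 1/2 I^B i.
Crossing each possibility with the mother i i and summing P(type B): 1/2·1 + 1/2·1/2 = 3/4.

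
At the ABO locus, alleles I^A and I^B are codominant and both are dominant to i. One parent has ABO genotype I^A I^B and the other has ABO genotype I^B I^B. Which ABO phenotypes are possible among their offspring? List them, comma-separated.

Gametes from I^A I^B × I^B I^B give offspring ABO genotypes I^A I^B, I^B I^B, i.e. phenotypes B, AB.

B, AB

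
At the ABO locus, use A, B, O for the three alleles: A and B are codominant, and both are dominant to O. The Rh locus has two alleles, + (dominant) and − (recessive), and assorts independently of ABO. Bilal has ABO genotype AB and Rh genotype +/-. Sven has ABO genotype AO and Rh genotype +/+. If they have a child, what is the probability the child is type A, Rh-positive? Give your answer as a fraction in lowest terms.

ABO cross AB × AO → offspring phenotypes: 1/2 A, 1/4 B, 1/4 AB.
Rh cross +/- × +/+ → 1 Rh+.
Independent loci: P(type A, Rh-positive) = 1/2 × 1 = 1/2.

1/2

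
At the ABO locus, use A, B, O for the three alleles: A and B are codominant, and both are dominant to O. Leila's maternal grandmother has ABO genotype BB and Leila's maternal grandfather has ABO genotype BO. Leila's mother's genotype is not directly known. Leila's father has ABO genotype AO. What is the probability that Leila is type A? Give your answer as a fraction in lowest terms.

Leila's mother's ABO genotype from BB × BO: 1/2 BB, 1/2 BO.
Crossing each possibility with the father AO and summing P(type A): 1/2·0 + 1/2·1/4 = 1/8.

1/8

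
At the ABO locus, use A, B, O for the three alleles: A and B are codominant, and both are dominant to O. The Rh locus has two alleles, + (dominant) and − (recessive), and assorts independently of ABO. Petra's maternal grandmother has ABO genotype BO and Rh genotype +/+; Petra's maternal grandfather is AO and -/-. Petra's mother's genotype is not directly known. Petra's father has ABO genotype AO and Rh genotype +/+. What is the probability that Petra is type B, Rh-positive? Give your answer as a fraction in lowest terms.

1/8

Petra's mother's ABO genotype from BO × AO: 1/4 AB, 1/4 AO, 1/4 BO, 1/4 OO.
Crossing each possibility with the father AO and summing P(type B): 1/4·1/4 + 1/4·0 + 1/4·1/4 + 1/4·0 = 1/8.
Similarly for Rh via the mother's Rh distribution: P(Rh+) = 1.
Independent loci: 1/8 × 1 = 1/8.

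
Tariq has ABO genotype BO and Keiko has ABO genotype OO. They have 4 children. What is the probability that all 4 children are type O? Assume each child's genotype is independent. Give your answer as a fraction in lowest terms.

1/16

ABO cross BO × OO → 1/2 O, 1/2 B.
So P(type O) = 1/2 per child.
All 4 independent: (1/2)^4 = 1/16.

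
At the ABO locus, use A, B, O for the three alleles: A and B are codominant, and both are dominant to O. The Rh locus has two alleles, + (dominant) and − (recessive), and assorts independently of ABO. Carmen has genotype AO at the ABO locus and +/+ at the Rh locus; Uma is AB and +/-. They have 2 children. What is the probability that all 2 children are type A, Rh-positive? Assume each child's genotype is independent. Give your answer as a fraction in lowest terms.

ABO cross AO × AB → 1/2 A, 1/4 B, 1/4 AB.
Rh cross +/+ × +/- → 1 Rh+; so P(type A, Rh-positive) = 1/2 × 1 = 1/2 per child.
All 2 independent: (1/2)^2 = 1/4.

1/4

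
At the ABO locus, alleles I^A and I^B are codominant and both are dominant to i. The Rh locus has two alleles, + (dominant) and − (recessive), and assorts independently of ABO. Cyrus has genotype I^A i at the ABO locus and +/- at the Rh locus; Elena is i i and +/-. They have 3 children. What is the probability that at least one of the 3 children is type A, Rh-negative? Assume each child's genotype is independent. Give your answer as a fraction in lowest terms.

169/512

ABO cross I^A i × i i → 1/2 O, 1/2 A.
Rh cross +/- × +/- → 3/4 Rh+, 1/4 Rh-; so P(type A, Rh-negative) = 1/2 × 1/4 = 1/8 per child.
P(none) = (7/8)^3 = 343/512; P(at least one) = 1 − 343/512 = 169/512.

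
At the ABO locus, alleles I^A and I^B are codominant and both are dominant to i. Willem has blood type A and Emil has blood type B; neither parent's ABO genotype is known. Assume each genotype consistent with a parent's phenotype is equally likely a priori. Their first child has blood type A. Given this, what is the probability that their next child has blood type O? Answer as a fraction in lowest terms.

1/12

Possible genotypes: Willem ∈ {I^A I^A, I^A i}; Emil ∈ {I^B I^B, I^B i}.
Weight each parental genotype pair by prior × P(type-A child):
  I^A I^A × I^B i: posterior weight 2/3; P(next child type O) = 0.
  I^A i × I^B i: posterior weight 1/3; P(next child type O) = 1/4.
Weighted sum = 1/12.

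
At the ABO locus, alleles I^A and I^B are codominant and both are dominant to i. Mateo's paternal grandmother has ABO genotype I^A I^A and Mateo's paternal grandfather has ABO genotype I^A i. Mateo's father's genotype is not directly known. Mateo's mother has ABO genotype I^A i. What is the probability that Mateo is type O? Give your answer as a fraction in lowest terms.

Mateo's father's ABO genotype from I^A I^A × I^A i: 1/2 I^A I^A, 1/2 I^A i.
Crossing each possibility with the mother I^A i and summing P(type O): 1/2·0 + 1/2·1/4 = 1/8.

1/8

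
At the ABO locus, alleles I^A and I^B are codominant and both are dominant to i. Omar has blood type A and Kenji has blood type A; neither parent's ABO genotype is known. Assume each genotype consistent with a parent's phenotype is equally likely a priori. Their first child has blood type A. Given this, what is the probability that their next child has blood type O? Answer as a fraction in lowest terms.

1/20

Possible genotypes: Omar ∈ {I^A I^A, I^A i}; Kenji ∈ {I^A I^A, I^A i}.
Weight each parental genotype pair by prior × P(type-A child):
  I^A I^A × I^A I^A: posterior weight 4/15; P(next child type O) = 0.
  I^A I^A × I^A i: posterior weight 4/15; P(next child type O) = 0.
  I^A i × I^A I^A: posterior weight 4/15; P(next child type O) = 0.
  I^A i × I^A i: posterior weight 1/5; P(next child type O) = 1/4.
Weighted sum = 1/20.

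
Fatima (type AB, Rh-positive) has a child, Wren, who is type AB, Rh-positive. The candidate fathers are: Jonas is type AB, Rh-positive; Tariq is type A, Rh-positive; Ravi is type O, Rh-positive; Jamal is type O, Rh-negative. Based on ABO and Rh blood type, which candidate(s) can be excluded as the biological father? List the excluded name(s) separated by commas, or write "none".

Ravi, Jamal

A candidate is excluded only if no genotype consistent with his phenotype could produce a type AB, Rh-positive child with a type AB, Rh-positive mother.
Ravi (type O, Rh+): no genotype consistent with that phenotype can produce a type-AB Rh+ child with a type-AB mother.
Jamal (type O, Rh-): no genotype consistent with that phenotype can produce a type-AB Rh+ child with a type-AB mother.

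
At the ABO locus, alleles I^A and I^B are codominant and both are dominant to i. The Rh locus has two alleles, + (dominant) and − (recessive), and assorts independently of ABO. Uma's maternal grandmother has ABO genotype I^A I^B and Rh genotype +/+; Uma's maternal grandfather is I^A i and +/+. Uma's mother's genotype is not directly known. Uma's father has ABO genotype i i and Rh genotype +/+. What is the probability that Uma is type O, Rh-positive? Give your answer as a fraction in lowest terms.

1/4

Uma's mother's ABO genotype from I^A I^B × I^A i: 1/4 I^A I^A, 1/4 I^A I^B, 1/4 I^A i, 1/4 I^B i.
Crossing each possibility with the father i i and summing P(type O): 1/4·0 + 1/4·0 + 1/4·1/2 + 1/4·1/2 = 1/4.
Similarly for Rh via the mother's Rh distribution: P(Rh+) = 1.
Independent loci: 1/4 × 1 = 1/4.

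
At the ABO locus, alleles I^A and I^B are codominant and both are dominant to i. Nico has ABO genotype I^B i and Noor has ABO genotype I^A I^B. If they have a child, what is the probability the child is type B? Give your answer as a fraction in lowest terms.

ABO cross I^B i × I^A I^B → offspring phenotypes: 1/4 A, 1/2 B, 1/4 AB.
So P(type B) = 1/2.

1/2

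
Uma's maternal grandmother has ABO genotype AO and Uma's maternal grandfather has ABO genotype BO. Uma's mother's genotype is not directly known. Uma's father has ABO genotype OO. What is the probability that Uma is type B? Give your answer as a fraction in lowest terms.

1/4

Uma's mother's ABO genotype from AO × BO: 1/4 AB, 1/4 AO, 1/4 BO, 1/4 OO.
Crossing each possibility with the father OO and summing P(type B): 1/4·1/2 + 1/4·0 + 1/4·1/2 + 1/4·0 = 1/4.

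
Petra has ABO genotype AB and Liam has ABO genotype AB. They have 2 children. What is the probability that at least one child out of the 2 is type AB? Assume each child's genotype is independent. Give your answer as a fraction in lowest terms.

3/4

ABO cross AB × AB → 1/4 A, 1/4 B, 1/2 AB.
So P(type AB) = 1/2 per child.
P(none) = (1/2)^2 = 1/4; P(at least one) = 1 − 1/4 = 3/4.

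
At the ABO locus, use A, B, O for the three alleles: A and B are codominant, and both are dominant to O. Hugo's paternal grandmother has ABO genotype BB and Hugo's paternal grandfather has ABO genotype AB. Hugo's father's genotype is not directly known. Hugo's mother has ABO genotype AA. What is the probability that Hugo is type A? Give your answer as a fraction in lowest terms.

Hugo's father's ABO genotype from BB × AB: 1/2 AB, 1/2 BB.
Crossing each possibility with the mother AA and summing P(type A): 1/2·1/2 + 1/2·0 = 1/4.

1/4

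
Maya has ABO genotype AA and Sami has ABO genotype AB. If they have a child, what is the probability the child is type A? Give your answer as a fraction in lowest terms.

1/2

ABO cross AA × AB → offspring phenotypes: 1/2 A, 1/2 AB.
So P(type A) = 1/2.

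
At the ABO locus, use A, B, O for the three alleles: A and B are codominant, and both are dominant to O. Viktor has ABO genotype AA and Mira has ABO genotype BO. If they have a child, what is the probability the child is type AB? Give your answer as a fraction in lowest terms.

ABO cross AA × BO → offspring phenotypes: 1/2 A, 1/2 AB.
So P(type AB) = 1/2.

1/2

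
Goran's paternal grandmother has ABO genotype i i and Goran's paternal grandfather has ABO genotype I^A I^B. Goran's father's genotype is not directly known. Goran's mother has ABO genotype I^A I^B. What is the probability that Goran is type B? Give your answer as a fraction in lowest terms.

Goran's father's ABO genotype from i i × I^A I^B: 1/2 I^A i, 1/2 I^B i.
Crossing each possibility with the mother I^A I^B and summing P(type B): 1/2·1/4 + 1/2·1/2 = 3/8.

3/8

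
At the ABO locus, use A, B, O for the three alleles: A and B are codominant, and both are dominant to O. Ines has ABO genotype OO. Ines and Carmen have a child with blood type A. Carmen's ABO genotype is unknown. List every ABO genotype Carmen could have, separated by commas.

AA, AB, AO

For each candidate genotype of Carmen, check whether crossing it with OO can produce every observed child phenotype.
  AA → possible child types {A} ✓
  AB → possible child types {A, B} ✓
  AO → possible child types {O, A} ✓
  BB → possible child types {B} ✗
  BO → possible child types {O, B} ✗
  OO → possible child types {O} ✗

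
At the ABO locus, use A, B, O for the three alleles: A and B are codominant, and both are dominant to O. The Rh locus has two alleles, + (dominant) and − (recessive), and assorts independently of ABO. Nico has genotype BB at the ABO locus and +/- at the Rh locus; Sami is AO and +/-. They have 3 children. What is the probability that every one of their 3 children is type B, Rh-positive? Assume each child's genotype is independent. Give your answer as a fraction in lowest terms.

ABO cross BB × AO → 1/2 B, 1/2 AB.
Rh cross +/- × +/- → 3/4 Rh+, 1/4 Rh-; so P(type B, Rh-positive) = 1/2 × 3/4 = 3/8 per child.
All 3 independent: (3/8)^3 = 27/512.

27/512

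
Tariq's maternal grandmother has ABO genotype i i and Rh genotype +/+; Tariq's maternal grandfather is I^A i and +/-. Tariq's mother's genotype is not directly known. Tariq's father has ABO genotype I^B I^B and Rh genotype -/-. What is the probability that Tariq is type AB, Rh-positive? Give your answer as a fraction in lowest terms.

3/16

Tariq's mother's ABO genotype from i i × I^A i: 1/2 I^A i, 1/2 i i.
Crossing each possibility with the father I^B I^B and summing P(type AB): 1/2·1/2 + 1/2·0 = 1/4.
Similarly for Rh via the mother's Rh distribution: P(Rh+) = 3/4.
Independent loci: 1/4 × 3/4 = 3/16.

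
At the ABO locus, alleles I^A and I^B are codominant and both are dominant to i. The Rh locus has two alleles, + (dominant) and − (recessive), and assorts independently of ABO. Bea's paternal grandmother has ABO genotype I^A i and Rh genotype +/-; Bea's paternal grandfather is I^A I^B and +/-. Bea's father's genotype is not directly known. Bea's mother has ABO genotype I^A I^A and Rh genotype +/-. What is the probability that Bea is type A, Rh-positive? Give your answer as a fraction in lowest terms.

Bea's father's ABO genotype from I^A i × I^A I^B: 1/4 I^A I^A, 1/4 I^A I^B, 1/4 I^A i, 1/4 I^B i.
Crossing each possibility with the mother I^A I^A and summing P(type A): 1/4·1 + 1/4·1/2 + 1/4·1 + 1/4·1/2 = 3/4.
Similarly for Rh via the father's Rh distribution: P(Rh+) = 3/4.
Independent loci: 3/4 × 3/4 = 9/16.

9/16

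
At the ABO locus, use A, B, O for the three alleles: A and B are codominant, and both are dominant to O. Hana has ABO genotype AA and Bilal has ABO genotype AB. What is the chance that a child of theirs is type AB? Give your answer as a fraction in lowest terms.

1/2

ABO cross AA × AB → offspring phenotypes: 1/2 A, 1/2 AB.
So P(type AB) = 1/2.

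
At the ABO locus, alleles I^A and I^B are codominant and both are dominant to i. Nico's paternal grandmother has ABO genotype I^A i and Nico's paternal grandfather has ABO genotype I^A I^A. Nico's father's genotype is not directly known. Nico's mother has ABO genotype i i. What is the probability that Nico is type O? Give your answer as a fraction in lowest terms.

Nico's father's ABO genotype from I^A i × I^A I^A: 1/2 I^A I^A, 1/2 I^A i.
Crossing each possibility with the mother i i and summing P(type O): 1/2·0 + 1/2·1/2 = 1/4.

1/4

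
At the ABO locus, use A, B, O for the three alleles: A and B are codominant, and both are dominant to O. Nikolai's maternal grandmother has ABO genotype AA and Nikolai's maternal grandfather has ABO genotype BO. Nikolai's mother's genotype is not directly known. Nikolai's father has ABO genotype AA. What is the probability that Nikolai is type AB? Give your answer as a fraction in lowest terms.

Nikolai's mother's ABO genotype from AA × BO: 1/2 AB, 1/2 AO.
Crossing each possibility with the father AA and summing P(type AB): 1/2·1/2 + 1/2·0 = 1/4.

1/4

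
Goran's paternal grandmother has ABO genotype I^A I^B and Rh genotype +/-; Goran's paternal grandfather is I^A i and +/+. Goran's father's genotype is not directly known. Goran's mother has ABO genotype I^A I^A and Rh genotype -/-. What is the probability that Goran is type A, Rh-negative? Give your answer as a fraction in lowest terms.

Goran's father's ABO genotype from I^A I^B × I^A i: 1/4 I^A I^A, 1/4 I^A I^B, 1/4 I^A i, 1/4 I^B i.
Crossing each possibility with the mother I^A I^A and summing P(type A): 1/4·1 + 1/4·1/2 + 1/4·1 + 1/4·1/2 = 3/4.
Similarly for Rh via the father's Rh distribution: P(Rh-) = 1/4.
Independent loci: 3/4 × 1/4 = 3/16.

3/16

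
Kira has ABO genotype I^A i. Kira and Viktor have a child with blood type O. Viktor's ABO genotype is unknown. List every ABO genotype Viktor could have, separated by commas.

For each candidate genotype of Viktor, check whether crossing it with I^A i can produce every observed child phenotype.
  I^A I^A → possible child types {A} ✗
  I^A I^B → possible child types {A, B, AB} ✗
  I^A i → possible child types {O, A} ✓
  I^B I^B → possible child types {B, AB} ✗
  I^B i → possible child types {O, A, B, AB} ✓
  i i → possible child types {O, A} ✓

I^A i, I^B i, i i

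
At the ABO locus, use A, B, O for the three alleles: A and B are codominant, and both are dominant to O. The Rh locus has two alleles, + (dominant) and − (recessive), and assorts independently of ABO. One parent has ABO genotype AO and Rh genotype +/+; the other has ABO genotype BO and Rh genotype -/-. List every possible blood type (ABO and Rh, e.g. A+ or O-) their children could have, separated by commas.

Gametes from AO × BO give offspring ABO genotypes AB, AO, BO, OO, i.e. phenotypes O, A, B, AB.
Rh cross +/+ × -/- → phenotypes Rh+.
Combining independently: O+, A+, B+, AB+.

O+, A+, B+, AB+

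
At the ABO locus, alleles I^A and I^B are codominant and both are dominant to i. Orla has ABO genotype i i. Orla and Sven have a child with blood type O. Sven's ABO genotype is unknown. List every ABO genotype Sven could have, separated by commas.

For each candidate genotype of Sven, check whether crossing it with i i can produce every observed child phenotype.
  I^A I^A → possible child types {A} ✗
  I^A I^B → possible child types {A, B} ✗
  I^A i → possible child types {O, A} ✓
  I^B I^B → possible child types {B} ✗
  I^B i → possible child types {O, B} ✓
  i i → possible child types {O} ✓

I^A i, I^B i, i i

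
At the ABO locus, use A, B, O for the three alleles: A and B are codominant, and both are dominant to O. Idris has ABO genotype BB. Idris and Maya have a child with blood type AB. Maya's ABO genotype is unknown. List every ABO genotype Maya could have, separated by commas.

For each candidate genotype of Maya, check whether crossing it with BB can produce every observed child phenotype.
  AA → possible child types {AB} ✓
  AB → possible child types {B, AB} ✓
  AO → possible child types {B, AB} ✓
  BB → possible child types {B} ✗
  BO → possible child types {B} ✗
  OO → possible child types {B} ✗

AA, AB, AO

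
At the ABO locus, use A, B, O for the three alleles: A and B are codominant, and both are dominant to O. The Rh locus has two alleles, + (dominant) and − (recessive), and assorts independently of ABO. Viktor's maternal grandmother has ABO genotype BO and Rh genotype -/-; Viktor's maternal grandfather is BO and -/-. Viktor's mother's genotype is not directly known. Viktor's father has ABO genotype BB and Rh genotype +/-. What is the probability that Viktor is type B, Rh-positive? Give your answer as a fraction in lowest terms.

1/2

Viktor's mother's ABO genotype from BO × BO: 1/4 BB, 1/2 BO, 1/4 OO.
Crossing each possibility with the father BB and summing P(type B): 1/4·1 + 1/2·1 + 1/4·1 = 1.
Similarly for Rh via the mother's Rh distribution: P(Rh+) = 1/2.
Independent loci: 1 × 1/2 = 1/2.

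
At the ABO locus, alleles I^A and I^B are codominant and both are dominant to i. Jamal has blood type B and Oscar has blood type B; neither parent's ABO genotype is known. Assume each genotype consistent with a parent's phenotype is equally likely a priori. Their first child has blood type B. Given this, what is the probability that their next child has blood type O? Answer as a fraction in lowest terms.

1/20

Possible genotypes: Jamal ∈ {I^B I^B, I^B i}; Oscar ∈ {I^B I^B, I^B i}.
Weight each parental genotype pair by prior × P(type-B child):
  I^B I^B × I^B I^B: posterior weight 4/15; P(next child type O) = 0.
  I^B I^B × I^B i: posterior weight 4/15; P(next child type O) = 0.
  I^B i × I^B I^B: posterior weight 4/15; P(next child type O) = 0.
  I^B i × I^B i: posterior weight 1/5; P(next child type O) = 1/4.
Weighted sum = 1/20.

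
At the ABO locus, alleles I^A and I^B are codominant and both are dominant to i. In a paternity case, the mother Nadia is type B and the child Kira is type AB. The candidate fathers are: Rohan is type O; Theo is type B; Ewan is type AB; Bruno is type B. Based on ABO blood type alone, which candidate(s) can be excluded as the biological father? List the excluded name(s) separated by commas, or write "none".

Rohan, Theo, Bruno

A candidate is excluded only if no genotype consistent with his phenotype could produce a type AB child with a type B mother.
Rohan (type O): no genotype consistent with that phenotype can produce a type-AB child with a type-B mother.
Theo (type B): no genotype consistent with that phenotype can produce a type-AB child with a type-B mother.
Bruno (type B): no genotype consistent with that phenotype can produce a type-AB child with a type-B mother.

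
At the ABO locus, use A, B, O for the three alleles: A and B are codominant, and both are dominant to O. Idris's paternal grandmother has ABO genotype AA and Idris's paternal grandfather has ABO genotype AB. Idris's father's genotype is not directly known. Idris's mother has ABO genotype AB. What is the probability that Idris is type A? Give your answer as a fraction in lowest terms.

3/8

Idris's father's ABO genotype from AA × AB: 1/2 AA, 1/2 AB.
Crossing each possibility with the mother AB and summing P(type A): 1/2·1/2 + 1/2·1/4 = 3/8.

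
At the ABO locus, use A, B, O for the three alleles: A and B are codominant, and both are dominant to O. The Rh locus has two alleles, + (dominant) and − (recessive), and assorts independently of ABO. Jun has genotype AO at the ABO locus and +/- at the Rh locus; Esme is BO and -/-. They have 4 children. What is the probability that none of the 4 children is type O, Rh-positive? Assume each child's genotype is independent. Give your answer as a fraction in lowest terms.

2401/4096

ABO cross AO × BO → 1/4 O, 1/4 A, 1/4 B, 1/4 AB.
Rh cross +/- × -/- → 1/2 Rh+, 1/2 Rh-; so P(type O, Rh-positive) = 1/4 × 1/2 = 1/8 per child.
P(not type O, Rh-positive) = 7/8 for one child; (7/8)^4 = 2401/4096.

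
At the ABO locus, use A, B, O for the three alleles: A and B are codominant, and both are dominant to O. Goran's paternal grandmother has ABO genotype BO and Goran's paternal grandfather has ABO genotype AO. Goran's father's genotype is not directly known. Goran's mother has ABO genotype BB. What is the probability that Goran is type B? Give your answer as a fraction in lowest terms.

3/4

Goran's father's ABO genotype from BO × AO: 1/4 AB, 1/4 AO, 1/4 BO, 1/4 OO.
Crossing each possibility with the mother BB and summing P(type B): 1/4·1/2 + 1/4·1/2 + 1/4·1 + 1/4·1 = 3/4.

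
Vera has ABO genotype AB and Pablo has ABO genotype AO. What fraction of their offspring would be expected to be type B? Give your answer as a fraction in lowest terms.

ABO cross AB × AO → offspring phenotypes: 1/2 A, 1/4 B, 1/4 AB.
So P(type B) = 1/4.

1/4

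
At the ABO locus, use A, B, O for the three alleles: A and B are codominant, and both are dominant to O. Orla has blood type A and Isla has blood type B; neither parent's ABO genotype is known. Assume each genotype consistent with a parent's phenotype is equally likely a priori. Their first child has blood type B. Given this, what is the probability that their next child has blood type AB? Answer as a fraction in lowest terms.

5/12

Possible genotypes: Orla ∈ {AA, AO}; Isla ∈ {BB, BO}.
Weight each parental genotype pair by prior × P(type-B child):
  AO × BB: posterior weight 2/3; P(next child type AB) = 1/2.
  AO × BO: posterior weight 1/3; P(next child type AB) = 1/4.
Weighted sum = 5/12.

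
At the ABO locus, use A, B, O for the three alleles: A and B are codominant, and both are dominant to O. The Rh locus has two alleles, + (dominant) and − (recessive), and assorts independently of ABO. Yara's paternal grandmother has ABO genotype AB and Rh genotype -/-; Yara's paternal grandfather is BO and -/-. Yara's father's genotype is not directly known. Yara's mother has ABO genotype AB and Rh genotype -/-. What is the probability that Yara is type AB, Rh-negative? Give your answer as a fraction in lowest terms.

Yara's father's ABO genotype from AB × BO: 1/4 AB, 1/4 AO, 1/4 BB, 1/4 BO.
Crossing each possibility with the mother AB and summing P(type AB): 1/4·1/2 + 1/4·1/4 + 1/4·1/2 + 1/4·1/4 = 3/8.
Similarly for Rh via the father's Rh distribution: P(Rh-) = 1.
Independent loci: 3/8 × 1 = 3/8.

3/8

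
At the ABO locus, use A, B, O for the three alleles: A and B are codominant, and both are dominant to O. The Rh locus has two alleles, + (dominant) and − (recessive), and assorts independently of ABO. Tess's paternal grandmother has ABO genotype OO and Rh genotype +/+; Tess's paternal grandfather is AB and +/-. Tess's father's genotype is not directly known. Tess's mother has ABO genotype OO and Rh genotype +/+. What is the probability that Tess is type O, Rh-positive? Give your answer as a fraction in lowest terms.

1/2

Tess's father's ABO genotype from OO × AB: 1/2 AO, 1/2 BO.
Crossing each possibility with the mother OO and summing P(type O): 1/2·1/2 + 1/2·1/2 = 1/2.
Similarly for Rh via the father's Rh distribution: P(Rh+) = 1.
Independent loci: 1/2 × 1 = 1/2.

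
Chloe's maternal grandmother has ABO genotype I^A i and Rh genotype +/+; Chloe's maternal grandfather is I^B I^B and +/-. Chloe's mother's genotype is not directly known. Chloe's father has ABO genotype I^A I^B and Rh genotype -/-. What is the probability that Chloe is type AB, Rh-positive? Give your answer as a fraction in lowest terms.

9/32

Chloe's mother's ABO genotype from I^A i × I^B I^B: 1/2 I^A I^B, 1/2 I^B i.
Crossing each possibility with the father I^A I^B and summing P(type AB): 1/2·1/2 + 1/2·1/4 = 3/8.
Similarly for Rh via the mother's Rh distribution: P(Rh+) = 3/4.
Independent loci: 3/8 × 3/4 = 9/32.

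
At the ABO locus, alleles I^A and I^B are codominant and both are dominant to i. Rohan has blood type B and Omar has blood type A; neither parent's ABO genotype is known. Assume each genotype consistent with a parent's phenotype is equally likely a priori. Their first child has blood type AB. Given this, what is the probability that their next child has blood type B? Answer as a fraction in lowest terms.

5/36

Possible genotypes: Rohan ∈ {I^B I^B, I^B i}; Omar ∈ {I^A I^A, I^A i}.
Weight each parental genotype pair by prior × P(type-AB child):
  I^B I^B × I^A I^A: posterior weight 4/9; P(next child type B) = 0.
  I^B I^B × I^A i: posterior weight 2/9; P(next child type B) = 1/2.
  I^B i × I^A I^A: posterior weight 2/9; P(next child type B) = 0.
  I^B i × I^A i: posterior weight 1/9; P(next child type B) = 1/4.
Weighted sum = 5/36.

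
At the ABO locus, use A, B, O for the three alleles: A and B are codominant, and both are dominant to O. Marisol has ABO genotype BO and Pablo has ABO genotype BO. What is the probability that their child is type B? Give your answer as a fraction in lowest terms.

3/4

ABO cross BO × BO → offspring phenotypes: 1/4 O, 3/4 B.
So P(type B) = 3/4.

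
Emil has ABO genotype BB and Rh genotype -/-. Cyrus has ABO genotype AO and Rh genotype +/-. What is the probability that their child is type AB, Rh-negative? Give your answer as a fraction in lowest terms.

1/4

ABO cross BB × AO → offspring phenotypes: 1/2 B, 1/2 AB.
Rh cross -/- × +/- → 1/2 Rh+, 1/2 Rh-.
Independent loci: P(type AB, Rh-negative) = 1/2 × 1/2 = 1/4.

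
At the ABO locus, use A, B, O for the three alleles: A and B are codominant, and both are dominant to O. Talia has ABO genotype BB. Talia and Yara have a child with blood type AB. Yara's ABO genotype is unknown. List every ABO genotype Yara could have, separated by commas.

AA, AB, AO

For each candidate genotype of Yara, check whether crossing it with BB can produce every observed child phenotype.
  AA → possible child types {AB} ✓
  AB → possible child types {B, AB} ✓
  AO → possible child types {B, AB} ✓
  BB → possible child types {B} ✗
  BO → possible child types {B} ✗
  OO → possible child types {B} ✗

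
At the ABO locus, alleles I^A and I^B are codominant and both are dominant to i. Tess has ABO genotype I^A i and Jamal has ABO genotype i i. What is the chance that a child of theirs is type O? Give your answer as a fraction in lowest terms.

ABO cross I^A i × i i → offspring phenotypes: 1/2 O, 1/2 A.
So P(type O) = 1/2.

1/2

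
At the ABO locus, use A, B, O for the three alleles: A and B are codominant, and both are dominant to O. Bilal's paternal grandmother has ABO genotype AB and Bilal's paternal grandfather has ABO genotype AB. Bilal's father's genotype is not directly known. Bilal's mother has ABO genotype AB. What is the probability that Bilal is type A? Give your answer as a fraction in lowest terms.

1/4

Bilal's father's ABO genotype from AB × AB: 1/4 AA, 1/2 AB, 1/4 BB.
Crossing each possibility with the mother AB and summing P(type A): 1/4·1/2 + 1/2·1/4 + 1/4·0 = 1/4.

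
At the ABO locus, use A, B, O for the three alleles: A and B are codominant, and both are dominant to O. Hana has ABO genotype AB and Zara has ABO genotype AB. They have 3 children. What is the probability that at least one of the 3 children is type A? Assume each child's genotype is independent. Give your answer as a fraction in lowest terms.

ABO cross AB × AB → 1/4 A, 1/4 B, 1/2 AB.
So P(type A) = 1/4 per child.
P(none) = (3/4)^3 = 27/64; P(at least one) = 1 − 27/64 = 37/64.

37/64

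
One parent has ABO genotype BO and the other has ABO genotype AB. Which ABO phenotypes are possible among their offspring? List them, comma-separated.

A, B, AB

Gametes from BO × AB give offspring ABO genotypes AB, AO, BB, BO, i.e. phenotypes A, B, AB.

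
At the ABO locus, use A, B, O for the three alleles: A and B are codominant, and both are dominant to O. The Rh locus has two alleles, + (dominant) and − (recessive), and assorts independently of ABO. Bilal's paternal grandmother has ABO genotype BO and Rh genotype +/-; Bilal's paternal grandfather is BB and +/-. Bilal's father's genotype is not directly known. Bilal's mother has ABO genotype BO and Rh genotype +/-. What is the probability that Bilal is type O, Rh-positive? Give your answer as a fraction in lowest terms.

3/32

Bilal's father's ABO genotype from BO × BB: 1/2 BB, 1/2 BO.
Crossing each possibility with the mother BO and summing P(type O): 1/2·0 + 1/2·1/4 = 1/8.
Similarly for Rh via the father's Rh distribution: P(Rh+) = 3/4.
Independent loci: 1/8 × 3/4 = 3/32.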